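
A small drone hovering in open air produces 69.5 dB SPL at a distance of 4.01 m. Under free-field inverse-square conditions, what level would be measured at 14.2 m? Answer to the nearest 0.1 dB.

58.5 dB SPL

Free-field point source: level drops by 20·log₁₀ of the distance ratio.
ΔL = −20·log₁₀(14.2/4.01) = -10.98 dB, so L₂ = 69.5 + (-10.98) = 58.5 dB SPL.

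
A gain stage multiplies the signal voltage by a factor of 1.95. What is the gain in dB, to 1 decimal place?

5.8 dB

For a voltage ratio, dB = 20·log₁₀(V₂/V₁).
20·log₁₀(1.95) = 5.8 dB.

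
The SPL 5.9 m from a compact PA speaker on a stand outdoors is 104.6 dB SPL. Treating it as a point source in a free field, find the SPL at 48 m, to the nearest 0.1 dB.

Inverse-square spreading gives ΔL = −20·log₁₀(d₂/d₁).
ΔL = −20·log₁₀(48/5.9) = -18.21 dB, so L₂ = 104.6 + (-18.21) = 86.4 dB SPL.

86.4 dB SPL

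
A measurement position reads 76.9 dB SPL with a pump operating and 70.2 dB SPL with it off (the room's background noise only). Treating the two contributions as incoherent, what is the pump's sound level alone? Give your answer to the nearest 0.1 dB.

Background correction is a power subtraction:
L_src = 10·log₁₀(10^(76.9/10) − 10^(70.2/10)) = 10·log₁₀(38510000) = 75.9 dB SPL.

75.9 dB SPL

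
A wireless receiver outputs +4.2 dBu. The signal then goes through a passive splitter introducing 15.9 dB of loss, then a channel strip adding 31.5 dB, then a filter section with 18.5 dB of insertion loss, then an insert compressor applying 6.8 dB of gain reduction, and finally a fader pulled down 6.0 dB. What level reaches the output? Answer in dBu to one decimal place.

In dB, series stages simply add:
+4.2 − 15.9 + 31.5 − 18.5 − 6.8 − 6.0 = -11.5 dBu.

-11.5 dBu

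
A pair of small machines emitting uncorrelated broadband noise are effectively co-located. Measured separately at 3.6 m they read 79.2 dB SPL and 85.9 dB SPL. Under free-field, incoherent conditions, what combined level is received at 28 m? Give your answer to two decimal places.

68.92 dB SPL

Combined at 3.6 m: 10·log₁₀(10^(79.2/10)+10^(85.9/10)) = 86.741 dB SPL.
Then apply −20·log₁₀(28/3.6) = -17.817 dB → 68.92 dB SPL.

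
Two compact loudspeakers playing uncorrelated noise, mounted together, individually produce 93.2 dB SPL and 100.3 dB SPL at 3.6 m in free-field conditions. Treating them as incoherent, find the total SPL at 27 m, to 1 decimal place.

83.6 dB SPL

Combined at 3.6 m: 10·log₁₀(10^(93.2/10)+10^(100.3/10)) = 101.07 dB SPL.
Then apply −20·log₁₀(27/3.6) = -17.50 dB → 83.6 dB SPL.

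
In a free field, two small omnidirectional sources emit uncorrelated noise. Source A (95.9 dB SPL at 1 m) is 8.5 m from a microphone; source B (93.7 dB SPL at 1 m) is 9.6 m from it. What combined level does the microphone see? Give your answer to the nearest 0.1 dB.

At the listener: L_A = 95.9 − 20·log₁₀(8.5) = 77.31 dB; L_B = 93.7 − 20·log₁₀(9.6) = 74.05 dB.
Combined: 10·log₁₀(10^(77.31/10)+10^(74.05/10)) = 79.0 dB SPL.

79.0 dB SPL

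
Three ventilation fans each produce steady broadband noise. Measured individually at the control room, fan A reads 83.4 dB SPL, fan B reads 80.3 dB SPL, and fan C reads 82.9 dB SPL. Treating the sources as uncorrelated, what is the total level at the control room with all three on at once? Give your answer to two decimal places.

Incoherent sources sum as intensities:
L_total = 10·log₁₀(10^(83.4/10) + 10^(80.3/10) + 10^(82.9/10)) = 10·log₁₀(520900000) = 87.17 dB SPL.

87.17 dB SPL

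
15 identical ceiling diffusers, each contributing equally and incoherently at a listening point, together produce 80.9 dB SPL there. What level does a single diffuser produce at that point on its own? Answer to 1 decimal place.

15 equal incoherent sources add 10·log₁₀(15) = 11.76 dB over one source.
L_one = 80.9 − 11.76 = 69.1 dB SPL.

69.1 dB SPL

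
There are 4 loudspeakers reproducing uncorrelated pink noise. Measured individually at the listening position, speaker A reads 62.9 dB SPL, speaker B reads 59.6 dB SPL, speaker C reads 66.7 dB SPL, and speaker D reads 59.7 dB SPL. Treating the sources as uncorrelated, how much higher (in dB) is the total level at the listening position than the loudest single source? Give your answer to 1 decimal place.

2.6 dB

Uncorrelated sources add in intensity (power), not in dB.
L_total = 10·log₁₀(10^(62.9/10) + 10^(59.6/10) + 10^(66.7/10) + 10^(59.7/10)) = 69.28 dB SPL.
Excess over the loudest (66.7 dB): 69.28 − 66.7 = 2.6 dB.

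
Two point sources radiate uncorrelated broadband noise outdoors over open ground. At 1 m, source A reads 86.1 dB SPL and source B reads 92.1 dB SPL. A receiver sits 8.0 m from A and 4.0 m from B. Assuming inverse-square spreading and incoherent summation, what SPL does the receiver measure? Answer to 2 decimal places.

80.32 dB SPL

At the listener: L_A = 86.1 − 20·log₁₀(8.0) = 68.038 dB; L_B = 92.1 − 20·log₁₀(4.0) = 80.059 dB.
Combined: 10·log₁₀(10^(68.038/10)+10^(80.059/10)) = 80.32 dB SPL.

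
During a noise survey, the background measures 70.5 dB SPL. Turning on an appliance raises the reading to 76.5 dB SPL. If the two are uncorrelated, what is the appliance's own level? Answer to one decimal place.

Background correction is a power subtraction:
L_src = 10·log₁₀(10^(76.5/10) − 10^(70.5/10)) = 10·log₁₀(33450000) = 75.2 dB SPL.

75.2 dB SPL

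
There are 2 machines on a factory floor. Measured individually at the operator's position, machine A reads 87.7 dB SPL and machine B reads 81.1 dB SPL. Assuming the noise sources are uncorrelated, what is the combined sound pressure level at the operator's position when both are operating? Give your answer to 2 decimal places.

88.56 dB SPL

Uncorrelated sources add in intensity (power), not in dB.
L_total = 10·log₁₀(10^(87.7/10) + 10^(81.1/10)) = 10·log₁₀(717700000) = 88.56 dB SPL.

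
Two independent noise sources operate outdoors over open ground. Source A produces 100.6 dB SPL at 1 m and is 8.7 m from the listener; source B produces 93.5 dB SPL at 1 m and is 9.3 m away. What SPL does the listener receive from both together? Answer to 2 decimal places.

82.49 dB SPL

At the listener: L_A = 100.6 − 20·log₁₀(8.7) = 81.810 dB; L_B = 93.5 − 20·log₁₀(9.3) = 74.130 dB.
Combined: 10·log₁₀(10^(81.810/10)+10^(74.130/10)) = 82.49 dB SPL.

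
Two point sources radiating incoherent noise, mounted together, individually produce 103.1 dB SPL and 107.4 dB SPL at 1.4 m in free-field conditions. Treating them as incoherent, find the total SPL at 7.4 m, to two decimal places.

94.31 dB SPL

Combined at 1.4 m: 10·log₁₀(10^(103.1/10)+10^(107.4/10)) = 108.772 dB SPL.
Then apply −20·log₁₀(7.4/1.4) = -14.462 dB → 94.31 dB SPL.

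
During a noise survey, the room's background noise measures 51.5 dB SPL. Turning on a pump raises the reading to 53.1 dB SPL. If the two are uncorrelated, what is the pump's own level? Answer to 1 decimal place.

Remove the background by subtracting linear intensities:
L_src = 10·log₁₀(10^(53.1/10) − 10^(51.5/10)) = 10·log₁₀(62920) = 48.0 dB SPL.

48.0 dB SPL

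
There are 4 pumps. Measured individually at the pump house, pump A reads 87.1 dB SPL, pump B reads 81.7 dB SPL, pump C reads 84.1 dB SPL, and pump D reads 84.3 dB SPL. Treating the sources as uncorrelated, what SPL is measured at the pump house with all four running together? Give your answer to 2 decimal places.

90.74 dB SPL

Incoherent sources sum as intensities:
L_total = 10·log₁₀(10^(87.1/10) + 10^(81.7/10) + 10^(84.1/10) + 10^(84.3/10)) = 10·log₁₀(1187000000) = 90.74 dB SPL.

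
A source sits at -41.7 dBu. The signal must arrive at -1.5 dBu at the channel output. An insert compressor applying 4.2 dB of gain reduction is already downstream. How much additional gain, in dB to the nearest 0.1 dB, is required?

44.4 dB

The required make-up gain is the shortfall in the dB sum.
G = -1.5 − (-41.7) + 4.2 = 44.4 dB.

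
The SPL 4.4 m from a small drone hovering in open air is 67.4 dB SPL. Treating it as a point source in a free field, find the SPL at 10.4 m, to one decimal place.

For a point source in a free field, ΔL = −20·log₁₀(d₂/d₁).
ΔL = −20·log₁₀(10.4/4.4) = -7.47 dB, so L₂ = 67.4 + (-7.47) = 59.9 dB SPL.

59.9 dB SPL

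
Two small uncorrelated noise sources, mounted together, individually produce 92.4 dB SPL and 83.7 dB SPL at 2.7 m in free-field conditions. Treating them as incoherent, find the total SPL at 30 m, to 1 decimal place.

Combined at 2.7 m: 10·log₁₀(10^(92.4/10)+10^(83.7/10)) = 92.95 dB SPL.
Then apply −20·log₁₀(30/2.7) = -20.92 dB → 72.0 dB SPL.

72.0 dB SPL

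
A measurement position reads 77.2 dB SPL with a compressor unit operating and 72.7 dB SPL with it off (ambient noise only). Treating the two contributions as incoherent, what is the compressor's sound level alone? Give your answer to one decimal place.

75.3 dB SPL

Background correction is a power subtraction:
L_src = 10·log₁₀(10^(77.2/10) − 10^(72.7/10)) = 10·log₁₀(33860000) = 75.3 dB SPL.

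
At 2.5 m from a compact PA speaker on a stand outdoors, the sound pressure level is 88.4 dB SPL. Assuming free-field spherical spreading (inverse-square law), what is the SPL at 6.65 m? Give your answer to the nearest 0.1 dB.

79.9 dB SPL

For a point source in a free field, ΔL = −20·log₁₀(d₂/d₁).
ΔL = −20·log₁₀(6.65/2.5) = -8.50 dB, so L₂ = 88.4 + (-8.50) = 79.9 dB SPL.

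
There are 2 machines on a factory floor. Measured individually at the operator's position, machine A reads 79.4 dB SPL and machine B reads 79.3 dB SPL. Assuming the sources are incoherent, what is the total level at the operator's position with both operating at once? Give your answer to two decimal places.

Incoherent sources sum as intensities:
L_total = 10·log₁₀(10^(79.4/10) + 10^(79.3/10)) = 10·log₁₀(172200000) = 82.36 dB SPL.

82.36 dB SPL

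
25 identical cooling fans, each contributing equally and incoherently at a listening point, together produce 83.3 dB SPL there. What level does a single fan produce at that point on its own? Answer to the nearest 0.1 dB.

69.3 dB SPL

25 equal incoherent sources add 10·log₁₀(25) = 13.98 dB over one source.
L_one = 83.3 − 13.98 = 69.3 dB SPL.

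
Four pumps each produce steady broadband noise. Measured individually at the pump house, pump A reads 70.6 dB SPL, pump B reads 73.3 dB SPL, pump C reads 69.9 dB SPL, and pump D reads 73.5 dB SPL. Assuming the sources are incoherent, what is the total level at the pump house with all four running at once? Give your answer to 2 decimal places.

Add the sources as powers (linear), then convert back to dB:
L_total = 10·log₁₀(10^(70.6/10) + 10^(73.3/10) + 10^(69.9/10) + 10^(73.5/10)) = 10·log₁₀(65020000) = 78.13 dB SPL.

78.13 dB SPL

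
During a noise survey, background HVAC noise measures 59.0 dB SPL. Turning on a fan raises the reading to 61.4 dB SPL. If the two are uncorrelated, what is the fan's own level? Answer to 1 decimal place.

Remove the background by subtracting linear intensities:
L_src = 10·log₁₀(10^(61.4/10) − 10^(59.0/10)) = 10·log₁₀(586100) = 57.7 dB SPL.

57.7 dB SPL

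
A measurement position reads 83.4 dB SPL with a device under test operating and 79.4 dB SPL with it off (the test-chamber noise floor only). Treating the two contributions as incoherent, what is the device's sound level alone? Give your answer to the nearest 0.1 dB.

Remove the background by subtracting linear intensities:
L_src = 10·log₁₀(10^(83.4/10) − 10^(79.4/10)) = 10·log₁₀(131700000) = 81.2 dB SPL.

81.2 dB SPL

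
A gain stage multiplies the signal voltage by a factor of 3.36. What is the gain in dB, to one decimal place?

For a voltage ratio, dB = 20·log₁₀(V₂/V₁).
20·log₁₀(3.36) = 10.5 dB.

10.5 dB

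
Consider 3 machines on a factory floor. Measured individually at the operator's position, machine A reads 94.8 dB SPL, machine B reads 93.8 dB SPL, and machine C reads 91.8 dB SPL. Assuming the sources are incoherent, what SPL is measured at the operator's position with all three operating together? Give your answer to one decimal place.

Uncorrelated sources add in intensity (power), not in dB.
L_total = 10·log₁₀(10^(94.8/10) + 10^(93.8/10) + 10^(91.8/10)) = 10·log₁₀(6932000000) = 98.4 dB SPL.

98.4 dB SPL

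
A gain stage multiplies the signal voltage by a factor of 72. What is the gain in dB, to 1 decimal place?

For a voltage ratio, dB = 20·log₁₀(V₂/V₁).
20·log₁₀(72) = 37.1 dB.

37.1 dB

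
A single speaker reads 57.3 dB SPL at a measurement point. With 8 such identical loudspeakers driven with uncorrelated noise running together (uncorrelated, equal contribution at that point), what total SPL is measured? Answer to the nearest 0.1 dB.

8 equal incoherent sources raise the level by 10·log₁₀(8) = 9.03 dB.
L_total = 57.3 + 9.03 = 66.3 dB SPL.

66.3 dB SPL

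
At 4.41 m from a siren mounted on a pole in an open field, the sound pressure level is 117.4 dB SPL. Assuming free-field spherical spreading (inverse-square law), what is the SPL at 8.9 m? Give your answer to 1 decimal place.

For a point source in a free field, ΔL = −20·log₁₀(d₂/d₁).
ΔL = −20·log₁₀(8.9/4.41) = -6.10 dB, so L₂ = 117.4 + (-6.10) = 111.3 dB SPL.

111.3 dB SPL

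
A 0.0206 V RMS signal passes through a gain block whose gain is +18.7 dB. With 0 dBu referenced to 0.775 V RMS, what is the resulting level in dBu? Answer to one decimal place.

Input level: 20·log₁₀(0.0206/0.775) = -31.51 dBu.
Output: -31.51 + 18.7 = -12.8 dBu.

-12.8 dBu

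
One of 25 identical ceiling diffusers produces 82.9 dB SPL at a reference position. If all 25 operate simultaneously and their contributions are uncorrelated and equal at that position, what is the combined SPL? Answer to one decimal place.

96.9 dB SPL

25 equal incoherent sources raise the level by 10·log₁₀(25) = 13.98 dB.
L_total = 82.9 + 13.98 = 96.9 dB SPL.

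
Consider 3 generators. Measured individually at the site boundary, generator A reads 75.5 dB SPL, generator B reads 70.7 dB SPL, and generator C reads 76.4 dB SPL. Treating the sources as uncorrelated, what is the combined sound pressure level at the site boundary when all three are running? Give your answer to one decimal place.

Add the sources as powers (linear), then convert back to dB:
L_total = 10·log₁₀(10^(75.5/10) + 10^(70.7/10) + 10^(76.4/10)) = 10·log₁₀(90880000) = 79.6 dB SPL.

79.6 dB SPL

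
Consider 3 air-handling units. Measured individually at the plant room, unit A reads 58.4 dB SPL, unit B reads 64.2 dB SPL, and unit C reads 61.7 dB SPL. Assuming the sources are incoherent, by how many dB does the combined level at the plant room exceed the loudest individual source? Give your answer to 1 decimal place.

2.6 dB

Incoherent sources sum as intensities:
L_total = 10·log₁₀(10^(58.4/10) + 10^(64.2/10) + 10^(61.7/10)) = 66.81 dB SPL.
Excess over the loudest (64.2 dB): 66.81 − 64.2 = 2.6 dB.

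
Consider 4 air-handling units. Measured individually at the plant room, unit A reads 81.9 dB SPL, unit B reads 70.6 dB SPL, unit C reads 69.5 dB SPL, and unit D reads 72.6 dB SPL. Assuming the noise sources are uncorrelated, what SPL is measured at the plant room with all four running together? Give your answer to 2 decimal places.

82.87 dB SPL

Add the sources as powers (linear), then convert back to dB:
L_total = 10·log₁₀(10^(81.9/10) + 10^(70.6/10) + 10^(69.5/10) + 10^(72.6/10)) = 10·log₁₀(193500000) = 82.87 dB SPL.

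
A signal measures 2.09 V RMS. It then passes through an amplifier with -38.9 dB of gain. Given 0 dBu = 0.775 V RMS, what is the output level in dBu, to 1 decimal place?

Input level: 20·log₁₀(2.09/0.775) = 8.62 dBu.
Output: 8.62 − 38.9 = -30.3 dBu.

-30.3 dBu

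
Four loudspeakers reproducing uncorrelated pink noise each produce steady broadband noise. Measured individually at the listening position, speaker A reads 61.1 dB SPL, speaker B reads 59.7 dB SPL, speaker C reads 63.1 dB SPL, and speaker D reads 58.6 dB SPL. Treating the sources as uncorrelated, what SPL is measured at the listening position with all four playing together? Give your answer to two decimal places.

66.98 dB SPL

Uncorrelated sources add in intensity (power), not in dB.
L_total = 10·log₁₀(10^(61.1/10) + 10^(59.7/10) + 10^(63.1/10) + 10^(58.6/10)) = 10·log₁₀(4988000) = 66.98 dB SPL.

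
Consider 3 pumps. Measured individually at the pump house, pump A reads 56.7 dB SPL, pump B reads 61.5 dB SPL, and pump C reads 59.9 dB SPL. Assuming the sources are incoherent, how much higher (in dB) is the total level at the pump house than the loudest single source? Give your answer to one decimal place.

Add the sources as powers (linear), then convert back to dB:
L_total = 10·log₁₀(10^(56.7/10) + 10^(61.5/10) + 10^(59.9/10)) = 64.56 dB SPL.
Excess over the loudest (61.5 dB): 64.56 − 61.5 = 3.1 dB.

3.1 dB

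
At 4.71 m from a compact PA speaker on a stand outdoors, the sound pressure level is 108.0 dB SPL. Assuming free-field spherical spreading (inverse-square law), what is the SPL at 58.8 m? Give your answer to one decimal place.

Free-field point source: level drops by 20·log₁₀ of the distance ratio.
ΔL = −20·log₁₀(58.8/4.71) = -21.93 dB, so L₂ = 108.0 + (-21.93) = 86.1 dB SPL.

86.1 dB SPL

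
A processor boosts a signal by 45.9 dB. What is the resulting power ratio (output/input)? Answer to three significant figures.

Power ratio = 10^(dB/10).
10^(45.9/10) = 10^(4.590) = 38900.

38900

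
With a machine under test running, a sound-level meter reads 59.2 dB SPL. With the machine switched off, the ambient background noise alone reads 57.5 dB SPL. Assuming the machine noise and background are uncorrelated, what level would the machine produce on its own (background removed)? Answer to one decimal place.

Subtract intensities: L_src = 10·log₁₀(10^(L_total/10) − 10^(L_bg/10)).
L_src = 10·log₁₀(10^(59.2/10) − 10^(57.5/10)) = 10·log₁₀(269400) = 54.3 dB SPL.

54.3 dB SPL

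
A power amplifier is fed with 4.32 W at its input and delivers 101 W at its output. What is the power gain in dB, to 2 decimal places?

13.69 dB

Power is a power quantity, so gain = 10·log₁₀(P_out/P_in).
10·log₁₀(101/4.32) = 10·log₁₀(23.38) = 13.69 dB.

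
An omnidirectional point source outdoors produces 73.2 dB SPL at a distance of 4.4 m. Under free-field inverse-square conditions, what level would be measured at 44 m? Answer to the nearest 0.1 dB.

Inverse-square spreading gives ΔL = −20·log₁₀(d₂/d₁).
ΔL = −20·log₁₀(44/4.4) = -20.00 dB, so L₂ = 73.2 + (-20.00) = 53.2 dB SPL.

53.2 dB SPL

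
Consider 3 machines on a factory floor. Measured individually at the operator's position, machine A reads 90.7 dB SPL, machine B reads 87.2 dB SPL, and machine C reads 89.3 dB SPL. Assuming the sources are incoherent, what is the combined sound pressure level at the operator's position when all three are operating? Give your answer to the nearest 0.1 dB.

94.1 dB SPL

Incoherent sources sum as intensities:
L_total = 10·log₁₀(10^(90.7/10) + 10^(87.2/10) + 10^(89.3/10)) = 10·log₁₀(2551000000) = 94.1 dB SPL.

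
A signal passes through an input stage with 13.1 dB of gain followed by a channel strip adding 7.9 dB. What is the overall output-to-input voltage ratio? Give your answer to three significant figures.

Net gain = 13.1 + 7.9 = 21.0 dB.
Voltage ratio = 10^(21.0/20) = 11.2.

11.2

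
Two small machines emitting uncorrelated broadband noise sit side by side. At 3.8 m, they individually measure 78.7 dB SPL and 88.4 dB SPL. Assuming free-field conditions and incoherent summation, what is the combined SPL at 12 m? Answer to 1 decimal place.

Combined at 3.8 m: 10·log₁₀(10^(78.7/10)+10^(88.4/10)) = 88.84 dB SPL.
Then apply −20·log₁₀(12/3.8) = -9.99 dB → 78.9 dB SPL.

78.9 dB SPL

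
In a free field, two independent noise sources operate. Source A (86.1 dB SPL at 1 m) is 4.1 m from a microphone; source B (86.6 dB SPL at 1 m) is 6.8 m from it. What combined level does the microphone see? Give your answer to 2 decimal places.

75.33 dB SPL

At the listener: L_A = 86.1 − 20·log₁₀(4.1) = 73.844 dB; L_B = 86.6 − 20·log₁₀(6.8) = 69.950 dB.
Combined: 10·log₁₀(10^(73.844/10)+10^(69.950/10)) = 75.33 dB SPL.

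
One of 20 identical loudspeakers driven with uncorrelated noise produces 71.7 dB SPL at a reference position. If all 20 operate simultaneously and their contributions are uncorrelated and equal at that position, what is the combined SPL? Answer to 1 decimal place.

20 equal incoherent sources raise the level by 10·log₁₀(20) = 13.01 dB.
L_total = 71.7 + 13.01 = 84.7 dB SPL.

84.7 dB SPL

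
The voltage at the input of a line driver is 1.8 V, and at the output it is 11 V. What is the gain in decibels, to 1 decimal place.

For a voltage ratio, dB = 20·log₁₀(V₂/V₁).
20·log₁₀(11/1.8) = 20·log₁₀(6.111) = 15.7 dB.

15.7 dB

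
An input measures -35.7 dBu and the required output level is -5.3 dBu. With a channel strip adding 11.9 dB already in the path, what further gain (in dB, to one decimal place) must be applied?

18.5 dB

The required make-up gain is the shortfall in the dB sum.
G = -5.3 − (-35.7) − 11.9 = 18.5 dB.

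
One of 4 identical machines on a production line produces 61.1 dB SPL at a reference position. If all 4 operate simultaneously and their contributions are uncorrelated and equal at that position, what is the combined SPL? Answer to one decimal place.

4 equal incoherent sources raise the level by 10·log₁₀(4) = 6.02 dB.
L_total = 61.1 + 6.02 = 67.1 dB SPL.

67.1 dB SPL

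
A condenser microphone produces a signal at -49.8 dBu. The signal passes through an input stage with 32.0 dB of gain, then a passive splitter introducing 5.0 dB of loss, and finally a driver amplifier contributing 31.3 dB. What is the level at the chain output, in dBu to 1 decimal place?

In dB, series stages simply add:
-49.8 + 32.0 − 5.0 + 31.3 = +8.5 dBu.

+8.5 dBu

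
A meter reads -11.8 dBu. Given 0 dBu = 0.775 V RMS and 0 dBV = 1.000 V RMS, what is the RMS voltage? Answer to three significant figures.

V = 0.775 V × 10^(-11.8/20).
= 0.775 × 0.2570 = 0.199 V.

0.199 V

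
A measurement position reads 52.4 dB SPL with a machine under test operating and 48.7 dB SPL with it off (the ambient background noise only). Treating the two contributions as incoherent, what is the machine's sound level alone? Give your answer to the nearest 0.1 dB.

Background correction is a power subtraction:
L_src = 10·log₁₀(10^(52.4/10) − 10^(48.7/10)) = 10·log₁₀(99650) = 50.0 dB SPL.

50.0 dB SPL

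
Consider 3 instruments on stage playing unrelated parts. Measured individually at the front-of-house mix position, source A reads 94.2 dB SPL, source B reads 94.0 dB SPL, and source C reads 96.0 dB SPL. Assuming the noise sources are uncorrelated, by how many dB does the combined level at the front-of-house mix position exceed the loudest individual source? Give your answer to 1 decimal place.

Uncorrelated sources add in intensity (power), not in dB.
L_total = 10·log₁₀(10^(94.2/10) + 10^(94.0/10) + 10^(96.0/10)) = 99.60 dB SPL.
Excess over the loudest (96.0 dB): 99.60 − 96.0 = 3.6 dB.

3.6 dB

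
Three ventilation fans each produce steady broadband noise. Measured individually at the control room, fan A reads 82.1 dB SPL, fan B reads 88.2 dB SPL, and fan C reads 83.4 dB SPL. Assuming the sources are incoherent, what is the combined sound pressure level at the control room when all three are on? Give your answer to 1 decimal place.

Incoherent sources sum as intensities:
L_total = 10·log₁₀(10^(82.1/10) + 10^(88.2/10) + 10^(83.4/10)) = 10·log₁₀(1042000000) = 90.2 dB SPL.

90.2 dB SPL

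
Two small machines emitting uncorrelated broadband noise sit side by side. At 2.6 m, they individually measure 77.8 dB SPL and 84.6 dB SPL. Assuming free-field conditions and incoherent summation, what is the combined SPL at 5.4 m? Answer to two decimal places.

Combined at 2.6 m: 10·log₁₀(10^(77.8/10)+10^(84.6/10)) = 85.424 dB SPL.
Then apply −20·log₁₀(5.4/2.6) = -6.348 dB → 79.08 dB SPL.

79.08 dB SPL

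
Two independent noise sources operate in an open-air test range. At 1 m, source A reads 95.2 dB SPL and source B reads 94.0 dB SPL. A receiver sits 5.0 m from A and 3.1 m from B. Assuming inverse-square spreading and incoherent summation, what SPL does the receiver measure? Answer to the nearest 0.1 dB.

At the listener: L_A = 95.2 − 20·log₁₀(5.0) = 81.22 dB; L_B = 94.0 − 20·log₁₀(3.1) = 84.17 dB.
Combined: 10·log₁₀(10^(81.22/10)+10^(84.17/10)) = 86.0 dB SPL.

86.0 dB SPL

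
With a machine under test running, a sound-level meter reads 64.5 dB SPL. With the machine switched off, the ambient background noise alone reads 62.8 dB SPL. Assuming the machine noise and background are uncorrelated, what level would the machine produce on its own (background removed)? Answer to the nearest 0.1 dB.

59.6 dB SPL

Remove the background by subtracting linear intensities:
L_src = 10·log₁₀(10^(64.5/10) − 10^(62.8/10)) = 10·log₁₀(912900) = 59.6 dB SPL.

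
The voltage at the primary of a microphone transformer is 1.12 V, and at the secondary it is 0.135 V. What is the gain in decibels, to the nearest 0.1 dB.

For a voltage ratio, dB = 20·log₁₀(V₂/V₁).
20·log₁₀(0.135/1.12) = 20·log₁₀(0.1205) = -18.4 dB.

-18.4 dB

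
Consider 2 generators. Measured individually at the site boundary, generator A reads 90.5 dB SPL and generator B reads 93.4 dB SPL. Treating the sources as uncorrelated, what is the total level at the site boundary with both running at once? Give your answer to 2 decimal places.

95.20 dB SPL

Add the sources as powers (linear), then convert back to dB:
L_total = 10·log₁₀(10^(90.5/10) + 10^(93.4/10)) = 10·log₁₀(3310000000) = 95.20 dB SPL.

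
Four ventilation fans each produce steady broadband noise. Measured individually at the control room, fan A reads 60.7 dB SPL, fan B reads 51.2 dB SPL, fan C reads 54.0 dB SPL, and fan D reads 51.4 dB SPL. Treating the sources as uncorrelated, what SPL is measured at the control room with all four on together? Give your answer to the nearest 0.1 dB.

Add the sources as powers (linear), then convert back to dB:
L_total = 10·log₁₀(10^(60.7/10) + 10^(51.2/10) + 10^(54.0/10) + 10^(51.4/10)) = 10·log₁₀(1696000) = 62.3 dB SPL.

62.3 dB SPL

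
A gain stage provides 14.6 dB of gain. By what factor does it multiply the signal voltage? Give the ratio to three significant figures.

5.37

Voltage ratio = 10^(dB/20).
10^(14.6/20) = 10^(0.7300) = 5.37.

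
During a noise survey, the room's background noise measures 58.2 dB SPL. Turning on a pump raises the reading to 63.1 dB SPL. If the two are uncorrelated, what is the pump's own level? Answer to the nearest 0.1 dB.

Remove the background by subtracting linear intensities:
L_src = 10·log₁₀(10^(63.1/10) − 10^(58.2/10)) = 10·log₁₀(1381000) = 61.4 dB SPL.

61.4 dB SPL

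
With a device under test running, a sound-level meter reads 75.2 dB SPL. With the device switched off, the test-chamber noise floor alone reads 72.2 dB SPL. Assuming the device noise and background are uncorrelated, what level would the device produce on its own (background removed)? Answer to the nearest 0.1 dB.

72.2 dB SPL

Background correction is a power subtraction:
L_src = 10·log₁₀(10^(75.2/10) − 10^(72.2/10)) = 10·log₁₀(16520000) = 72.2 dB SPL.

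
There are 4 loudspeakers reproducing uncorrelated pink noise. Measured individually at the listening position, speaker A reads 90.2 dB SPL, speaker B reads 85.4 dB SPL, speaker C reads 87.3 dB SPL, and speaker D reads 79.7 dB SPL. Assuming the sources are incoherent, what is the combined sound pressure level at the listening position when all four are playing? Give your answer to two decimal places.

Add the sources as powers (linear), then convert back to dB:
L_total = 10·log₁₀(10^(90.2/10) + 10^(85.4/10) + 10^(87.3/10) + 10^(79.7/10)) = 10·log₁₀(2024000000) = 93.06 dB SPL.

93.06 dB SPL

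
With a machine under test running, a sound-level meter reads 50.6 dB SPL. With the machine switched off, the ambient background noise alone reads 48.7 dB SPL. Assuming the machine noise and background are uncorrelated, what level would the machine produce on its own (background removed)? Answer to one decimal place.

46.1 dB SPL

Background correction is a power subtraction:
L_src = 10·log₁₀(10^(50.6/10) − 10^(48.7/10)) = 10·log₁₀(40680) = 46.1 dB SPL.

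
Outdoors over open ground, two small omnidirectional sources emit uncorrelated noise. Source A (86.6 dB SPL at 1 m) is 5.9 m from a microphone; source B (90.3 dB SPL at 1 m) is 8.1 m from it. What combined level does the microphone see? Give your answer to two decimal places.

74.69 dB SPL

At the listener: L_A = 86.6 − 20·log₁₀(5.9) = 71.183 dB; L_B = 90.3 − 20·log₁₀(8.1) = 72.130 dB.
Combined: 10·log₁₀(10^(71.183/10)+10^(72.130/10)) = 74.69 dB SPL.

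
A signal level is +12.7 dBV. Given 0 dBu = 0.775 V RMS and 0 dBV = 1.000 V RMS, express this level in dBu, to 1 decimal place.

+14.9 dBu

The offset between the scales is 20·log₁₀(0.775/1.000) = −2.214 dB.
So dBu = +12.7 + 2.214 = +14.9 dBu.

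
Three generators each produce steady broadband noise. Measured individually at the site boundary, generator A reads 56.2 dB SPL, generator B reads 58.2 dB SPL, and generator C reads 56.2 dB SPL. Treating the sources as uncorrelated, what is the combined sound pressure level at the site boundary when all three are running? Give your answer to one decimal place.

61.7 dB SPL

Uncorrelated sources add in intensity (power), not in dB.
L_total = 10·log₁₀(10^(56.2/10) + 10^(58.2/10) + 10^(56.2/10)) = 10·log₁₀(1494000) = 61.7 dB SPL.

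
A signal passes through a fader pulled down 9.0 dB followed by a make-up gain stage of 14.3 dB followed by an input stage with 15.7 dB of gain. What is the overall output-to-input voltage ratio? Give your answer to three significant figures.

11.2

Net gain = (−9.0) + 14.3 + 15.7 = 21.0 dB.
Voltage ratio = 10^(21.0/20) = 11.2.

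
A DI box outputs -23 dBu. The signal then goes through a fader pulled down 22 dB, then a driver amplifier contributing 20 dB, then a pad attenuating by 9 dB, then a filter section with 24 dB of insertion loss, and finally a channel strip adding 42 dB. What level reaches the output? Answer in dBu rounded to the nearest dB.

Gain stages sum in dB:
-23 − 22 + 20 − 9 − 24 + 42 = -16 dBu.

-16 dBu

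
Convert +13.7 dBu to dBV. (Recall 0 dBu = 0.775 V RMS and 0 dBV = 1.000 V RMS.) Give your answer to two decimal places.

+11.49 dBV

The offset between the scales is 20·log₁₀(0.775/1.000) = −2.214 dB.
So dBV = +13.7 − 2.214 = +11.49 dBV.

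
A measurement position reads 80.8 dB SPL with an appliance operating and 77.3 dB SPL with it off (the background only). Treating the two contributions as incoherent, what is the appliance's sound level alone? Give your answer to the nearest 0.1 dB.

Remove the background by subtracting linear intensities:
L_src = 10·log₁₀(10^(80.8/10) − 10^(77.3/10)) = 10·log₁₀(66520000) = 78.2 dB SPL.

78.2 dB SPL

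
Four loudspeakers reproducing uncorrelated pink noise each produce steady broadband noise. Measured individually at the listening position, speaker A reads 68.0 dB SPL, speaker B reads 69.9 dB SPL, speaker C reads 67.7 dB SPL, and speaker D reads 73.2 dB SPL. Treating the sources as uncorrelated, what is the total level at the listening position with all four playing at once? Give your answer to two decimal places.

Uncorrelated sources add in intensity (power), not in dB.
L_total = 10·log₁₀(10^(68.0/10) + 10^(69.9/10) + 10^(67.7/10) + 10^(73.2/10)) = 10·log₁₀(42860000) = 76.32 dB SPL.

76.32 dB SPL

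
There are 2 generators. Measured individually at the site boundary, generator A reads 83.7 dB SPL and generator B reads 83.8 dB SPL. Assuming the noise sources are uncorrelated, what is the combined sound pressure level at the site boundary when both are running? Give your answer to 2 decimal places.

Incoherent sources sum as intensities:
L_total = 10·log₁₀(10^(83.7/10) + 10^(83.8/10)) = 10·log₁₀(474300000) = 86.76 dB SPL.

86.76 dB SPL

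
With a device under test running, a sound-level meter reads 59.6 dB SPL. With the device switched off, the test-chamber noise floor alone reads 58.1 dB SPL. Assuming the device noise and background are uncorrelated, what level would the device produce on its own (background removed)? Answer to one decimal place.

Remove the background by subtracting linear intensities:
L_src = 10·log₁₀(10^(59.6/10) − 10^(58.1/10)) = 10·log₁₀(266400) = 54.3 dB SPL.

54.3 dB SPL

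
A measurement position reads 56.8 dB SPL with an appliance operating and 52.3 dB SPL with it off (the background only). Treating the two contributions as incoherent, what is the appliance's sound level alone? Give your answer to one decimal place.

54.9 dB SPL

Subtract intensities: L_src = 10·log₁₀(10^(L_total/10) − 10^(L_bg/10)).
L_src = 10·log₁₀(10^(56.8/10) − 10^(52.3/10)) = 10·log₁₀(308800) = 54.9 dB SPL.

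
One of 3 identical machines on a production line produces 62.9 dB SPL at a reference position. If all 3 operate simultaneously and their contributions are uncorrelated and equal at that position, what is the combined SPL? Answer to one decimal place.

67.7 dB SPL

3 equal incoherent sources raise the level by 10·log₁₀(3) = 4.77 dB.
L_total = 62.9 + 4.77 = 67.7 dB SPL.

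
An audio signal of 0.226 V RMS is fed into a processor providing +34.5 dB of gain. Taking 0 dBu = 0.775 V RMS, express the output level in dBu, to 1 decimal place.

+23.8 dBu

Input level: 20·log₁₀(0.226/0.775) = -10.70 dBu.
Output: -10.70 + 34.5 = +23.8 dBu.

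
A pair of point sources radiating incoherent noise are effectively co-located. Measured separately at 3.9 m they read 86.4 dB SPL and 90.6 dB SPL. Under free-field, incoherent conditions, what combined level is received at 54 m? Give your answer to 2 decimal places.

Combined at 3.9 m: 10·log₁₀(10^(86.4/10)+10^(90.6/10)) = 91.999 dB SPL.
Then apply −20·log₁₀(54/3.9) = -22.827 dB → 69.17 dB SPL.

69.17 dB SPL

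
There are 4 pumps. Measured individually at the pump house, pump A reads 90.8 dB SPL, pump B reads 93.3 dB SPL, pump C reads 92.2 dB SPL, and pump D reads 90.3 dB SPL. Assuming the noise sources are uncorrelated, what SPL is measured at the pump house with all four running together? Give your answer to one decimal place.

Add the sources as powers (linear), then convert back to dB:
L_total = 10·log₁₀(10^(90.8/10) + 10^(93.3/10) + 10^(92.2/10) + 10^(90.3/10)) = 10·log₁₀(6071000000) = 97.8 dB SPL.

97.8 dB SPL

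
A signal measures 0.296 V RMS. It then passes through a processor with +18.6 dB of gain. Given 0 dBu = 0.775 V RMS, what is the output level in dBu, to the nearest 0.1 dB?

Input level: 20·log₁₀(0.296/0.775) = -8.36 dBu.
Output: -8.36 + 18.6 = +10.2 dBu.

+10.2 dBu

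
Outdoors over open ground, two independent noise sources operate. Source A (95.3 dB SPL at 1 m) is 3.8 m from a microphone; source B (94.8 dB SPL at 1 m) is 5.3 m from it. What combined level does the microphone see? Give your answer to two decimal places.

85.34 dB SPL

At the listener: L_A = 95.3 − 20·log₁₀(3.8) = 83.704 dB; L_B = 94.8 − 20·log₁₀(5.3) = 80.314 dB.
Combined: 10·log₁₀(10^(83.704/10)+10^(80.314/10)) = 85.34 dB SPL.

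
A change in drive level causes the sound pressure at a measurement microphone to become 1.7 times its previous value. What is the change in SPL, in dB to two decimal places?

SPL change from a pressure ratio uses the 20·log₁₀ form:
20·log₁₀(1.7) = 4.61 dB.

4.61 dB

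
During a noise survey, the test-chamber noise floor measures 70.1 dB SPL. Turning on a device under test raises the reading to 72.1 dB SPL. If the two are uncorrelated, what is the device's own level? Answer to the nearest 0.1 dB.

Background correction is a power subtraction:
L_src = 10·log₁₀(10^(72.1/10) − 10^(70.1/10)) = 10·log₁₀(5985000) = 67.8 dB SPL.

67.8 dB SPL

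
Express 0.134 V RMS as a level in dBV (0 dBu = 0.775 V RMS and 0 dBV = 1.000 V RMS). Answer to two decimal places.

-17.46 dBV

dBV = 20·log₁₀(V / 1.000 V).
20·log₁₀(0.134/1.000) = -17.46 dBV.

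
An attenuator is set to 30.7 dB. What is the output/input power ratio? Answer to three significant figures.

0.000851

Power ratio = 10^(dB/10).
10^(-30.7/10) = 10^(-3.070) = 0.000851.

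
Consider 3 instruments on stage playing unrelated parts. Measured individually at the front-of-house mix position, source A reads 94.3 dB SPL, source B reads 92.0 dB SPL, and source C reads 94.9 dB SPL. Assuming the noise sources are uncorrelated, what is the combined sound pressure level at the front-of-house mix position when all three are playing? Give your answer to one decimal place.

98.7 dB SPL

Add the sources as powers (linear), then convert back to dB:
L_total = 10·log₁₀(10^(94.3/10) + 10^(92.0/10) + 10^(94.9/10)) = 10·log₁₀(7367000000) = 98.7 dB SPL.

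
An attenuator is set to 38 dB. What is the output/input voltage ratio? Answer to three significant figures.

Voltage ratio = 10^(dB/20).
10^(-38/20) = 10^(-1.900) = 0.0126.

0.0126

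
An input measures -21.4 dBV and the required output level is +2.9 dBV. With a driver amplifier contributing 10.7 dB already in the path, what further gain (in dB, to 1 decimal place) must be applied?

The required make-up gain is the shortfall in the dB sum.
G = +2.9 − (-21.4) − 10.7 = 13.6 dB.

13.6 dB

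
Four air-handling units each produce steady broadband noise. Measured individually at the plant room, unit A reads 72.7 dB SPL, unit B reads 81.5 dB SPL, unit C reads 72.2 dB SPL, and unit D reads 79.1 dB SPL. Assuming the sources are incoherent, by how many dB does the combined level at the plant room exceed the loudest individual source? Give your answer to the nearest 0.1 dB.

2.6 dB

Incoherent sources sum as intensities:
L_total = 10·log₁₀(10^(72.7/10) + 10^(81.5/10) + 10^(72.2/10) + 10^(79.1/10)) = 84.11 dB SPL.
Excess over the loudest (81.5 dB): 84.11 − 81.5 = 2.6 dB.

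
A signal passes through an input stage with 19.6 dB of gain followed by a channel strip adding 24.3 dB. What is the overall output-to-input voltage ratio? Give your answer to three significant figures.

Net gain = 19.6 + 24.3 = 43.9 dB.
Voltage ratio = 10^(43.9/20) = 157.

157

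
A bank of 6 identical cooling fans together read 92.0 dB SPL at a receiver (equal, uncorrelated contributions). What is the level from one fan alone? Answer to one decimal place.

84.2 dB SPL

6 equal incoherent sources add 10·log₁₀(6) = 7.78 dB over one source.
L_one = 92.0 − 7.78 = 84.2 dB SPL.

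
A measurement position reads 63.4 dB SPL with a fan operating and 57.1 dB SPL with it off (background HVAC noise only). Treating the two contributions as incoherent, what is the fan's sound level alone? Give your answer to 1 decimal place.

62.2 dB SPL

Subtract intensities: L_src = 10·log₁₀(10^(L_total/10) − 10^(L_bg/10)).
L_src = 10·log₁₀(10^(63.4/10) − 10^(57.1/10)) = 10·log₁₀(1675000) = 62.2 dB SPL.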